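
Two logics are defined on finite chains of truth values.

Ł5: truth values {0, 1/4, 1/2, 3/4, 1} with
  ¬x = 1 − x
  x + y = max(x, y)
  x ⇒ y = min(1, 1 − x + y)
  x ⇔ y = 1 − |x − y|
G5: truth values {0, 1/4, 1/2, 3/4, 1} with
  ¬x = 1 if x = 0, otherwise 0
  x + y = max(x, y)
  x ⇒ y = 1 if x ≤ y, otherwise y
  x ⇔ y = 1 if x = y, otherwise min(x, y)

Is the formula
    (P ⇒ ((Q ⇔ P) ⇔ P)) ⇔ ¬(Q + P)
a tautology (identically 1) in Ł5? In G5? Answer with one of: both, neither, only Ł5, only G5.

neither

In Ł5: at P = 0, Q = 1/4 the value is 3/4 — not a tautology.
In G5: at P = 0, Q = 1/4 the value is 0 — not a tautology.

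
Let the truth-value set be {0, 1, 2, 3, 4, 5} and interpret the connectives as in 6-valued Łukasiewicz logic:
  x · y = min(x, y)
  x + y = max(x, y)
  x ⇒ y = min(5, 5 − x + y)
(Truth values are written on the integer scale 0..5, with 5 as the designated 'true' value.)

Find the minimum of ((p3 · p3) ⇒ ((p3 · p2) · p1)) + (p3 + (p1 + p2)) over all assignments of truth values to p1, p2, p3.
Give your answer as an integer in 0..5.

Take p1 = 0, p2 = 0, p3 = 2:
p3 · p3 = 2 · 2 = 2
p3 · p2 = 2 · 0 = 0
(p3 · p2) · p1 = 0 · 0 = 0
(p3 · p3) ⇒ ((p3 · p2) · p1) = 2 ⇒ 0 = 3
p1 + p2 = 0 + 0 = 0
p3 + (p1 + p2) = 2 + 0 = 2
((p3 · p3) ⇒ ((p3 · p2) · p1)) + (p3 + (p1 + p2)) = 3 + 2 = 3
No assignment yields a value below 3, so this is the minimum.

3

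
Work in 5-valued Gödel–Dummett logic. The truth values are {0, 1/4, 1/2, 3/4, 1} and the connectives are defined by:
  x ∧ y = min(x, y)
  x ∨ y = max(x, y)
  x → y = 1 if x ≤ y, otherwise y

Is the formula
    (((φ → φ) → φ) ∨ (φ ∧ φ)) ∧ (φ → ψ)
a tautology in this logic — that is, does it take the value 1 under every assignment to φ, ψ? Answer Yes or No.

Counterexample: take φ = 0, ψ = 0.
φ → φ = 0 → 0 = 1
(φ → φ) → φ = 1 → 0 = 0
φ ∧ φ = 0 ∧ 0 = 0
((φ → φ) → φ) ∨ (φ ∧ φ) = 0 ∨ 0 = 0
φ → ψ = 0 → 0 = 1
(((φ → φ) → φ) ∨ (φ ∧ φ)) ∧ (φ → ψ) = 0 ∧ 1 = 0
This gives 0 ≠ 1.

No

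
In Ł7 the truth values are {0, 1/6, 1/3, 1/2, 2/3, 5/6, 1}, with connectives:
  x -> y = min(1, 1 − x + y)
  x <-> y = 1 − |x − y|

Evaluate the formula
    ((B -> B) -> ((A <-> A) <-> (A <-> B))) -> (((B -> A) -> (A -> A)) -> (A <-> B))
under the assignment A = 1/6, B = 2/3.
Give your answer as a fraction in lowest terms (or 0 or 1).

B -> B = 2/3 -> 2/3 = 1
A <-> A = 1/6 <-> 1/6 = 1
A <-> B = 1/6 <-> 2/3 = 1/2
(A <-> A) <-> (A <-> B) = 1 <-> 1/2 = 1/2
(B -> B) -> ((A <-> A) <-> (A <-> B)) = 1 -> 1/2 = 1/2
B -> A = 2/3 -> 1/6 = 1/2
A -> A = 1/6 -> 1/6 = 1
(B -> A) -> (A -> A) = 1/2 -> 1 = 1
A <-> B = 1/6 <-> 2/3 = 1/2
((B -> A) -> (A -> A)) -> (A <-> B) = 1 -> 1/2 = 1/2
((B -> B) -> ((A <-> A) <-> (A <-> B))) -> (((B -> A) -> (A -> A)) -> (A <-> B)) = 1/2 -> 1/2 = 1

1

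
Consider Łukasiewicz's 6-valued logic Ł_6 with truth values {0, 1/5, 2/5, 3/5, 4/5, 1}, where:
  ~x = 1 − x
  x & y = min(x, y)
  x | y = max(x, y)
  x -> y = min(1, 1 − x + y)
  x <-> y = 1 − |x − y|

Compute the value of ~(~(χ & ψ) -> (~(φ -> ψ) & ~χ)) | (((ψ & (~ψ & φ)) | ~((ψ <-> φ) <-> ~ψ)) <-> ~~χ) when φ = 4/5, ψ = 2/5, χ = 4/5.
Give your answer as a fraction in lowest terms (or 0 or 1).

χ & ψ = 4/5 & 2/5 = 2/5
~(χ & ψ) = ~2/5 = 3/5
φ -> ψ = 4/5 -> 2/5 = 3/5
~(φ -> ψ) = ~3/5 = 2/5
~χ = ~4/5 = 1/5
~(φ -> ψ) & ~χ = 2/5 & 1/5 = 1/5
~(χ & ψ) -> (~(φ -> ψ) & ~χ) = 3/5 -> 1/5 = 3/5
~(~(χ & ψ) -> (~(φ -> ψ) & ~χ)) = ~3/5 = 2/5
~ψ = ~2/5 = 3/5
~ψ & φ = 3/5 & 4/5 = 3/5
ψ & (~ψ & φ) = 2/5 & 3/5 = 2/5
ψ <-> φ = 2/5 <-> 4/5 = 3/5
~ψ = ~2/5 = 3/5
(ψ <-> φ) <-> ~ψ = 3/5 <-> 3/5 = 1
~((ψ <-> φ) <-> ~ψ) = ~1 = 0
(ψ & (~ψ & φ)) | ~((ψ <-> φ) <-> ~ψ) = 2/5 | 0 = 2/5
~χ = ~4/5 = 1/5
~~χ = ~1/5 = 4/5
((ψ & (~ψ & φ)) | ~((ψ <-> φ) <-> ~ψ)) <-> ~~χ = 2/5 <-> 4/5 = 3/5
~(~(χ & ψ) -> (~(φ -> ψ) & ~χ)) | (((ψ & (~ψ & φ)) | ~((ψ <-> φ) <-> ~ψ)) <-> ~~χ) = 2/5 | 3/5 = 3/5

3/5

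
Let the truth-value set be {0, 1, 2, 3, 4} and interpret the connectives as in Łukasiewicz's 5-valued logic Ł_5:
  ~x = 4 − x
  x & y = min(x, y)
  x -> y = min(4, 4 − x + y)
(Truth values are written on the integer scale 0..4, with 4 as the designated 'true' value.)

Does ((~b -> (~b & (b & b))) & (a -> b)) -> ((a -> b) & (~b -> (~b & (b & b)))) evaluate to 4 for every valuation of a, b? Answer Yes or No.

Yes

At a = 2, b = 2, for instance:
~b = ~2 = 2
~b = ~2 = 2
b & b = 2 & 2 = 2
~b & (b & b) = 2 & 2 = 2
~b -> (~b & (b & b)) = 2 -> 2 = 4
a -> b = 2 -> 2 = 4
(~b -> (~b & (b & b))) & (a -> b) = 4 & 4 = 4
(a -> b) & (~b -> (~b & (b & b))) = 4 & 4 = 4
((~b -> (~b & (b & b))) & (a -> b)) -> ((a -> b) & (~b -> (~b & (b & b)))) = 4 -> 4 = 4
and checking the remaining 24 assignments likewise gives ≥ 4 in every case.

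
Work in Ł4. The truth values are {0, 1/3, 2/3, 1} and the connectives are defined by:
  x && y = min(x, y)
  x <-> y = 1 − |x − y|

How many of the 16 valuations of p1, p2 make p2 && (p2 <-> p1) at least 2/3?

p1 = 0, p2 = 0 ↦ 0  <
p1 = 0, p2 = 1/3 ↦ 1/3  <
p1 = 0, p2 = 2/3 ↦ 1/3  <
p1 = 0, p2 = 1 ↦ 0  <
p1 = 1/3, p2 = 0 ↦ 0  <
p1 = 1/3, p2 = 1/3 ↦ 1/3  <
p1 = 1/3, p2 = 2/3 ↦ 2/3  ≥
p1 = 1/3, p2 = 1 ↦ 1/3  <
p1 = 2/3, p2 = 0 ↦ 0  <
p1 = 2/3, p2 = 1/3 ↦ 1/3  <
p1 = 2/3, p2 = 2/3 ↦ 2/3  ≥
p1 = 2/3, p2 = 1 ↦ 2/3  ≥
p1 = 1, p2 = 0 ↦ 0  <
p1 = 1, p2 = 1/3 ↦ 1/3  <
p1 = 1, p2 = 2/3 ↦ 2/3  ≥
p1 = 1, p2 = 1 ↦ 1  ≥
So 5 of the 16 assignments meet the threshold.

5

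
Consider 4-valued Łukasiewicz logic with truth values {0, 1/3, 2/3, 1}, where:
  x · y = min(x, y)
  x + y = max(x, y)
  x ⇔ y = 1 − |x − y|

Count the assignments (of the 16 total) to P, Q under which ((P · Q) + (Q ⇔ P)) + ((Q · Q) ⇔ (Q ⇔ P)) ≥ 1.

8

P = 0, Q = 0 ↦ 1  ≥
P = 0, Q = 1/3 ↦ 2/3  <
P = 0, Q = 2/3 ↦ 2/3  <
P = 0, Q = 1 ↦ 0  <
P = 1/3, Q = 0 ↦ 2/3  <
P = 1/3, Q = 1/3 ↦ 1  ≥
P = 1/3, Q = 2/3 ↦ 1  ≥
P = 1/3, Q = 1 ↦ 1/3  <
P = 2/3, Q = 0 ↦ 2/3  <
P = 2/3, Q = 1/3 ↦ 2/3  <
P = 2/3, Q = 2/3 ↦ 1  ≥
P = 2/3, Q = 1 ↦ 2/3  <
P = 1, Q = 0 ↦ 1  ≥
P = 1, Q = 1/3 ↦ 1  ≥
P = 1, Q = 2/3 ↦ 1  ≥
P = 1, Q = 1 ↦ 1  ≥
So 8 of the 16 assignments meet the threshold.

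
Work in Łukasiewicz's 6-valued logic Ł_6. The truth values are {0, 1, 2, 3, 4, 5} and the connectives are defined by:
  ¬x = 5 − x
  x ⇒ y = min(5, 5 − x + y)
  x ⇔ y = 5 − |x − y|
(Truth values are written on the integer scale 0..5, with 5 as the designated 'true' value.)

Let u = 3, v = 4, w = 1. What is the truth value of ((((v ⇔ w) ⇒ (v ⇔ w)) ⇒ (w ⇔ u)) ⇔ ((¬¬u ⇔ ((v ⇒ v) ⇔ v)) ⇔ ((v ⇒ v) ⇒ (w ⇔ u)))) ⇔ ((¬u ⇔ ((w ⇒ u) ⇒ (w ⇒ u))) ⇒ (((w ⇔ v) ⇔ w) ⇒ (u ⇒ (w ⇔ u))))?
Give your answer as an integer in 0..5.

4

v ⇔ w = 4 ⇔ 1 = 2
v ⇔ w = 4 ⇔ 1 = 2
(v ⇔ w) ⇒ (v ⇔ w) = 2 ⇒ 2 = 5
w ⇔ u = 1 ⇔ 3 = 3
((v ⇔ w) ⇒ (v ⇔ w)) ⇒ (w ⇔ u) = 5 ⇒ 3 = 3
¬u = ¬3 = 2
¬¬u = ¬2 = 3
v ⇒ v = 4 ⇒ 4 = 5
(v ⇒ v) ⇔ v = 5 ⇔ 4 = 4
¬¬u ⇔ ((v ⇒ v) ⇔ v) = 3 ⇔ 4 = 4
v ⇒ v = 4 ⇒ 4 = 5
w ⇔ u = 1 ⇔ 3 = 3
(v ⇒ v) ⇒ (w ⇔ u) = 5 ⇒ 3 = 3
(¬¬u ⇔ ((v ⇒ v) ⇔ v)) ⇔ ((v ⇒ v) ⇒ (w ⇔ u)) = 4 ⇔ 3 = 4
(((v ⇔ w) ⇒ (v ⇔ w)) ⇒ (w ⇔ u)) ⇔ ((¬¬u ⇔ ((v ⇒ v) ⇔ v)) ⇔ ((v ⇒ v) ⇒ (w ⇔ u))) = 3 ⇔ 4 = 4
¬u = ¬3 = 2
w ⇒ u = 1 ⇒ 3 = 5
w ⇒ u = 1 ⇒ 3 = 5
(w ⇒ u) ⇒ (w ⇒ u) = 5 ⇒ 5 = 5
¬u ⇔ ((w ⇒ u) ⇒ (w ⇒ u)) = 2 ⇔ 5 = 2
w ⇔ v = 1 ⇔ 4 = 2
(w ⇔ v) ⇔ w = 2 ⇔ 1 = 4
w ⇔ u = 1 ⇔ 3 = 3
u ⇒ (w ⇔ u) = 3 ⇒ 3 = 5
((w ⇔ v) ⇔ w) ⇒ (u ⇒ (w ⇔ u)) = 4 ⇒ 5 = 5
(¬u ⇔ ((w ⇒ u) ⇒ (w ⇒ u))) ⇒ (((w ⇔ v) ⇔ w) ⇒ (u ⇒ (w ⇔ u))) = 2 ⇒ 5 = 5
((((v ⇔ w) ⇒ (v ⇔ w)) ⇒ (w ⇔ u)) ⇔ ((¬¬u ⇔ ((v ⇒ v) ⇔ v)) ⇔ ((v ⇒ v) ⇒ (w ⇔ u)))) ⇔ ((¬u ⇔ ((w ⇒ u) ⇒ (w ⇒ u))) ⇒ (((w ⇔ v) ⇔ w) ⇒ (u ⇒ (w ⇔ u)))) = 4 ⇔ 5 = 4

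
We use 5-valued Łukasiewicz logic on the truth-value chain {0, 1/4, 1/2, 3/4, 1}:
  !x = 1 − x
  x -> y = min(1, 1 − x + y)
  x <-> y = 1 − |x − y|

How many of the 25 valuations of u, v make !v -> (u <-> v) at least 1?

value 1: 19 assignments (counts)
value 3/4: 2 assignments
value 1/2: 2 assignments
value 1/4: 1 assignment
value 0: 1 assignment
So 19 of the 25 assignments meet the threshold.

19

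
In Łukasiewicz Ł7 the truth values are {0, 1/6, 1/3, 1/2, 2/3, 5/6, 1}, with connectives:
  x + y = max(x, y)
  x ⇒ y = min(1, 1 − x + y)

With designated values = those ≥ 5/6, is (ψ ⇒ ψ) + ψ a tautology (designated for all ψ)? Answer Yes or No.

ψ = 0 ↦ 1
ψ = 1/6 ↦ 1
ψ = 1/3 ↦ 1
ψ = 1/2 ↦ 1
ψ = 2/3 ↦ 1
ψ = 5/6 ↦ 1
ψ = 1 ↦ 1
Every assignment gives a value ≥ 5/6.

Yes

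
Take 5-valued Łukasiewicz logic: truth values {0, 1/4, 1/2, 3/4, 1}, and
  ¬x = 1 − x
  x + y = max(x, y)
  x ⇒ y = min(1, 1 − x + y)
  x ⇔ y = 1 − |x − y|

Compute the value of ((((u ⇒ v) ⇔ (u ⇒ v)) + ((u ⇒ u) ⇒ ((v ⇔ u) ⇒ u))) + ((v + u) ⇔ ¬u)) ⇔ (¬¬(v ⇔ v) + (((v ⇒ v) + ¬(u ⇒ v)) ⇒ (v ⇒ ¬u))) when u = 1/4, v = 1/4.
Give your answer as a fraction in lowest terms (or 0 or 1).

1

u ⇒ v = 1/4 ⇒ 1/4 = 1
u ⇒ v = 1/4 ⇒ 1/4 = 1
(u ⇒ v) ⇔ (u ⇒ v) = 1 ⇔ 1 = 1
u ⇒ u = 1/4 ⇒ 1/4 = 1
v ⇔ u = 1/4 ⇔ 1/4 = 1
(v ⇔ u) ⇒ u = 1 ⇒ 1/4 = 1/4
(u ⇒ u) ⇒ ((v ⇔ u) ⇒ u) = 1 ⇒ 1/4 = 1/4
((u ⇒ v) ⇔ (u ⇒ v)) + ((u ⇒ u) ⇒ ((v ⇔ u) ⇒ u)) = 1 + 1/4 = 1
v + u = 1/4 + 1/4 = 1/4
¬u = ¬1/4 = 3/4
(v + u) ⇔ ¬u = 1/4 ⇔ 3/4 = 1/2
(((u ⇒ v) ⇔ (u ⇒ v)) + ((u ⇒ u) ⇒ ((v ⇔ u) ⇒ u))) + ((v + u) ⇔ ¬u) = 1 + 1/2 = 1
v ⇔ v = 1/4 ⇔ 1/4 = 1
¬(v ⇔ v) = ¬1 = 0
¬¬(v ⇔ v) = ¬0 = 1
v ⇒ v = 1/4 ⇒ 1/4 = 1
u ⇒ v = 1/4 ⇒ 1/4 = 1
¬(u ⇒ v) = ¬1 = 0
(v ⇒ v) + ¬(u ⇒ v) = 1 + 0 = 1
¬u = ¬1/4 = 3/4
v ⇒ ¬u = 1/4 ⇒ 3/4 = 1
((v ⇒ v) + ¬(u ⇒ v)) ⇒ (v ⇒ ¬u) = 1 ⇒ 1 = 1
¬¬(v ⇔ v) + (((v ⇒ v) + ¬(u ⇒ v)) ⇒ (v ⇒ ¬u)) = 1 + 1 = 1
((((u ⇒ v) ⇔ (u ⇒ v)) + ((u ⇒ u) ⇒ ((v ⇔ u) ⇒ u))) + ((v + u) ⇔ ¬u)) ⇔ (¬¬(v ⇔ v) + (((v ⇒ v) + ¬(u ⇒ v)) ⇒ (v ⇒ ¬u))) = 1 ⇔ 1 = 1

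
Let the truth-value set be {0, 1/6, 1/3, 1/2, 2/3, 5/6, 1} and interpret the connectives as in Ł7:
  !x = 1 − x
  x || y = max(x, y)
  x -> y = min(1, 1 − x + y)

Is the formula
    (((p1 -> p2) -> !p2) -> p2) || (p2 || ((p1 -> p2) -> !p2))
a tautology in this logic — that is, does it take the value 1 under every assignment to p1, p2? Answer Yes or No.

Counterexample: take p1 = 0, p2 = 1/6.
p1 -> p2 = 0 -> 1/6 = 1
!p2 = !1/6 = 5/6
(p1 -> p2) -> !p2 = 1 -> 5/6 = 5/6
((p1 -> p2) -> !p2) -> p2 = 5/6 -> 1/6 = 1/3
p1 -> p2 = 0 -> 1/6 = 1
!p2 = !1/6 = 5/6
(p1 -> p2) -> !p2 = 1 -> 5/6 = 5/6
p2 || ((p1 -> p2) -> !p2) = 1/6 || 5/6 = 5/6
(((p1 -> p2) -> !p2) -> p2) || (p2 || ((p1 -> p2) -> !p2)) = 1/3 || 5/6 = 5/6
This gives 5/6 ≠ 1.

No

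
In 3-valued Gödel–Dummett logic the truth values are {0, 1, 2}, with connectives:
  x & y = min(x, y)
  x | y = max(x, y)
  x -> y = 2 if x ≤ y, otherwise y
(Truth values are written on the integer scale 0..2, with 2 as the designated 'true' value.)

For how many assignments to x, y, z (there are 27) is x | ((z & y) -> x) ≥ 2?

value 2: 22 assignments (counts)
value 1: 1 assignment
value 0: 4 assignments
So 22 of the 27 assignments meet the threshold.

22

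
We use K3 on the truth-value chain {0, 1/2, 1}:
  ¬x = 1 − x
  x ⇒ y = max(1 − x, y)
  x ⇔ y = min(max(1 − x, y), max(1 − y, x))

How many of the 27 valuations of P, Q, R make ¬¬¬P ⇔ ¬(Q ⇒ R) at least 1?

value 1: 6 assignments (counts)
value 1/2: 15 assignments
value 0: 6 assignments
So 6 of the 27 assignments meet the threshold.

6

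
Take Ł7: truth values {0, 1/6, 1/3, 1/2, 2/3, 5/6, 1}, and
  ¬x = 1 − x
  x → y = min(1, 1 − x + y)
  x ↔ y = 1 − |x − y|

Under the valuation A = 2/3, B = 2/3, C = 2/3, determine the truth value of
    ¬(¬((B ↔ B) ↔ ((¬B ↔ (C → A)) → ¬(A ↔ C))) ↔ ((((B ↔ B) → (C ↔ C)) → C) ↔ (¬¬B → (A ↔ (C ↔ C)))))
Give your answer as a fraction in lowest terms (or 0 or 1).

1/3

B ↔ B = 2/3 ↔ 2/3 = 1
¬B = ¬2/3 = 1/3
C → A = 2/3 → 2/3 = 1
¬B ↔ (C → A) = 1/3 ↔ 1 = 1/3
A ↔ C = 2/3 ↔ 2/3 = 1
¬(A ↔ C) = ¬1 = 0
(¬B ↔ (C → A)) → ¬(A ↔ C) = 1/3 → 0 = 2/3
(B ↔ B) ↔ ((¬B ↔ (C → A)) → ¬(A ↔ C)) = 1 ↔ 2/3 = 2/3
¬((B ↔ B) ↔ ((¬B ↔ (C → A)) → ¬(A ↔ C))) = ¬2/3 = 1/3
B ↔ B = 2/3 ↔ 2/3 = 1
C ↔ C = 2/3 ↔ 2/3 = 1
(B ↔ B) → (C ↔ C) = 1 → 1 = 1
((B ↔ B) → (C ↔ C)) → C = 1 → 2/3 = 2/3
¬B = ¬2/3 = 1/3
¬¬B = ¬1/3 = 2/3
C ↔ C = 2/3 ↔ 2/3 = 1
A ↔ (C ↔ C) = 2/3 ↔ 1 = 2/3
¬¬B → (A ↔ (C ↔ C)) = 2/3 → 2/3 = 1
(((B ↔ B) → (C ↔ C)) → C) ↔ (¬¬B → (A ↔ (C ↔ C))) = 2/3 ↔ 1 = 2/3
¬((B ↔ B) ↔ ((¬B ↔ (C → A)) → ¬(A ↔ C))) ↔ ((((B ↔ B) → (C ↔ C)) → C) ↔ (¬¬B → (A ↔ (C ↔ C)))) = 1/3 ↔ 2/3 = 2/3
¬(¬((B ↔ B) ↔ ((¬B ↔ (C → A)) → ¬(A ↔ C))) ↔ ((((B ↔ B) → (C ↔ C)) → C) ↔ (¬¬B → (A ↔ (C ↔ C))))) = ¬2/3 = 1/3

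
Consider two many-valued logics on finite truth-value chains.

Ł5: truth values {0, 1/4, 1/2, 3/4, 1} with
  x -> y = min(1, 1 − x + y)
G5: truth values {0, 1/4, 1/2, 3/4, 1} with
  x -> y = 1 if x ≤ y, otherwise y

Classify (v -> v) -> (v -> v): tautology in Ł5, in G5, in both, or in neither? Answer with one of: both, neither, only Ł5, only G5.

both

In Ł5: every assignment gives 1 — tautology.
In G5: every assignment gives 1 — tautology.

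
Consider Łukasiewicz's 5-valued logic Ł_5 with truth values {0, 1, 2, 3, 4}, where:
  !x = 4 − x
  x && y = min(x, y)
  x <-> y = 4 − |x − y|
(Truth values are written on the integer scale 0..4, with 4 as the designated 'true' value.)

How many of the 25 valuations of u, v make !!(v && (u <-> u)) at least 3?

value 4: 5 assignments (counts)
value 3: 5 assignments (counts)
value 2: 5 assignments
value 1: 5 assignments
value 0: 5 assignments
So 10 of the 25 assignments meet the threshold.

10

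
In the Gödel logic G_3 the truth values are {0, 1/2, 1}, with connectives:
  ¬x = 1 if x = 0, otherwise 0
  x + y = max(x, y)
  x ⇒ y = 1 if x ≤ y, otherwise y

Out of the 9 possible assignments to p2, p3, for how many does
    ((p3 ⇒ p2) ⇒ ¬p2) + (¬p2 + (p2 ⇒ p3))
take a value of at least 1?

p2 = 0, p3 = 0 ↦ 1  ≥
p2 = 0, p3 = 1/2 ↦ 1  ≥
p2 = 0, p3 = 1 ↦ 1  ≥
p2 = 1/2, p3 = 0 ↦ 0  <
p2 = 1/2, p3 = 1/2 ↦ 1  ≥
p2 = 1/2, p3 = 1 ↦ 1  ≥
p2 = 1, p3 = 0 ↦ 0  <
p2 = 1, p3 = 1/2 ↦ 1/2  <
p2 = 1, p3 = 1 ↦ 1  ≥
So 6 of the 9 assignments meet the threshold.

6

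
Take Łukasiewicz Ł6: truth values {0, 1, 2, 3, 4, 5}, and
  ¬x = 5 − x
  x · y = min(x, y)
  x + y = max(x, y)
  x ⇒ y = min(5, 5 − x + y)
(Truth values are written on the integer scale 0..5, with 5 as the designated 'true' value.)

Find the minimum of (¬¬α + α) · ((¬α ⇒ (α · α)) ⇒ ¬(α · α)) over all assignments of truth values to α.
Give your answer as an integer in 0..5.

0

Take α = 0:
¬α = ¬0 = 5
¬¬α = ¬5 = 0
¬¬α + α = 0 + 0 = 0
¬α = ¬0 = 5
α · α = 0 · 0 = 0
¬α ⇒ (α · α) = 5 ⇒ 0 = 0
α · α = 0 · 0 = 0
¬(α · α) = ¬0 = 5
(¬α ⇒ (α · α)) ⇒ ¬(α · α) = 0 ⇒ 5 = 5
(¬¬α + α) · ((¬α ⇒ (α · α)) ⇒ ¬(α · α)) = 0 · 5 = 0
No assignment yields a value below 0, so this is the minimum.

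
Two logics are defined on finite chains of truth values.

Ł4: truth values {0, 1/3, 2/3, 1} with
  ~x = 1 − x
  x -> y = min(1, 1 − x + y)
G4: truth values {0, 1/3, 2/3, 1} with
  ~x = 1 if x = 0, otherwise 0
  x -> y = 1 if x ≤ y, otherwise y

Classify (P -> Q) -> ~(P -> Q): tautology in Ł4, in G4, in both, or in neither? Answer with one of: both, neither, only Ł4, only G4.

In Ł4: at P = 0, Q = 0 the value is 0 — not a tautology.
In G4: at P = 0, Q = 0 the value is 0 — not a tautology.

neither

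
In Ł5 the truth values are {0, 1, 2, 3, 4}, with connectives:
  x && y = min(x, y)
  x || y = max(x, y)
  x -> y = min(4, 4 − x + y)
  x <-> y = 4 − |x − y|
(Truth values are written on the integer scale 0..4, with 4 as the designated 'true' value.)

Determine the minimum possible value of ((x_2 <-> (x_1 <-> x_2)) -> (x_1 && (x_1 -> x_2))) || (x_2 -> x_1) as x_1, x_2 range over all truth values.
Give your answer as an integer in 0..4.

2

Take x_1 = 0, x_2 = 2:
x_1 <-> x_2 = 0 <-> 2 = 2
x_2 <-> (x_1 <-> x_2) = 2 <-> 2 = 4
x_1 -> x_2 = 0 -> 2 = 4
x_1 && (x_1 -> x_2) = 0 && 4 = 0
(x_2 <-> (x_1 <-> x_2)) -> (x_1 && (x_1 -> x_2)) = 4 -> 0 = 0
x_2 -> x_1 = 2 -> 0 = 2
((x_2 <-> (x_1 <-> x_2)) -> (x_1 && (x_1 -> x_2))) || (x_2 -> x_1) = 0 || 2 = 2
No assignment yields a value below 2, so this is the minimum.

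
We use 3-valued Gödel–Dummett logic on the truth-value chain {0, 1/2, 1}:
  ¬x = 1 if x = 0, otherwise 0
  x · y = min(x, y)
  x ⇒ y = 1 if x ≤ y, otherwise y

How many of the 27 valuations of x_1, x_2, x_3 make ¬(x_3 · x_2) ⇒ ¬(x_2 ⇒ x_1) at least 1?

value 1: 14 assignments (counts)
value 0: 13 assignments
So 14 of the 27 assignments meet the threshold.

14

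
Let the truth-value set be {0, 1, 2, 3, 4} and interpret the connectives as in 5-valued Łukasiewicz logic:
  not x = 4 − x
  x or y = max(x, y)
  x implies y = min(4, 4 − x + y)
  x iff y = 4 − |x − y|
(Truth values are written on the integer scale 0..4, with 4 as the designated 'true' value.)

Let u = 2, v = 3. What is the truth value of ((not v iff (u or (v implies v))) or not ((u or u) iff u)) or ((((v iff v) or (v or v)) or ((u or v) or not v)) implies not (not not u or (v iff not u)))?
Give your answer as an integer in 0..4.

not v = not 3 = 1
v implies v = 3 implies 3 = 4
u or (v implies v) = 2 or 4 = 4
not v iff (u or (v implies v)) = 1 iff 4 = 1
u or u = 2 or 2 = 2
(u or u) iff u = 2 iff 2 = 4
not ((u or u) iff u) = not 4 = 0
(not v iff (u or (v implies v))) or not ((u or u) iff u) = 1 or 0 = 1
v iff v = 3 iff 3 = 4
v or v = 3 or 3 = 3
(v iff v) or (v or v) = 4 or 3 = 4
u or v = 2 or 3 = 3
not v = not 3 = 1
(u or v) or not v = 3 or 1 = 3
((v iff v) or (v or v)) or ((u or v) or not v) = 4 or 3 = 4
not u = not 2 = 2
not not u = not 2 = 2
not u = not 2 = 2
v iff not u = 3 iff 2 = 3
not not u or (v iff not u) = 2 or 3 = 3
not (not not u or (v iff not u)) = not 3 = 1
(((v iff v) or (v or v)) or ((u or v) or not v)) implies not (not not u or (v iff not u)) = 4 implies 1 = 1
((not v iff (u or (v implies v))) or not ((u or u) iff u)) or ((((v iff v) or (v or v)) or ((u or v) or not v)) implies not (not not u or (v iff not u))) = 1 or 1 = 1

1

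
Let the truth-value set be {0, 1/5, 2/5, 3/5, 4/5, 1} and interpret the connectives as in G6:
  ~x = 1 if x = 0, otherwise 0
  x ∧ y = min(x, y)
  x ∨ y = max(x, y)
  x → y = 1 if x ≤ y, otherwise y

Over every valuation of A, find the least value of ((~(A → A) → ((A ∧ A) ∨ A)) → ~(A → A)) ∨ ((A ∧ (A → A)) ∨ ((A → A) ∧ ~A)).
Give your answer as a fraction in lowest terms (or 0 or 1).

Take A = 1/5:
A → A = 1/5 → 1/5 = 1
~(A → A) = ~1 = 0
A ∧ A = 1/5 ∧ 1/5 = 1/5
(A ∧ A) ∨ A = 1/5 ∨ 1/5 = 1/5
~(A → A) → ((A ∧ A) ∨ A) = 0 → 1/5 = 1
A → A = 1/5 → 1/5 = 1
~(A → A) = ~1 = 0
(~(A → A) → ((A ∧ A) ∨ A)) → ~(A → A) = 1 → 0 = 0
A → A = 1/5 → 1/5 = 1
A ∧ (A → A) = 1/5 ∧ 1 = 1/5
A → A = 1/5 → 1/5 = 1
~A = ~1/5 = 0
(A → A) ∧ ~A = 1 ∧ 0 = 0
(A ∧ (A → A)) ∨ ((A → A) ∧ ~A) = 1/5 ∨ 0 = 1/5
((~(A → A) → ((A ∧ A) ∨ A)) → ~(A → A)) ∨ ((A ∧ (A → A)) ∨ ((A → A) ∧ ~A)) = 0 ∨ 1/5 = 1/5
No assignment yields a value below 1/5, so this is the minimum.

1/5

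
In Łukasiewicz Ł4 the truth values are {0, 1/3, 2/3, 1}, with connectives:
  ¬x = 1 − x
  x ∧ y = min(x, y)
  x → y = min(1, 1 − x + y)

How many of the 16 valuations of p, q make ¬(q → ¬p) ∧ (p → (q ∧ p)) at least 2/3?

p = 0, q = 0 ↦ 0  <
p = 0, q = 1/3 ↦ 0  <
p = 0, q = 2/3 ↦ 0  <
p = 0, q = 1 ↦ 0  <
p = 1/3, q = 0 ↦ 0  <
p = 1/3, q = 1/3 ↦ 0  <
p = 1/3, q = 2/3 ↦ 0  <
p = 1/3, q = 1 ↦ 1/3  <
p = 2/3, q = 0 ↦ 0  <
p = 2/3, q = 1/3 ↦ 0  <
p = 2/3, q = 2/3 ↦ 1/3  <
p = 2/3, q = 1 ↦ 2/3  ≥
p = 1, q = 0 ↦ 0  <
p = 1, q = 1/3 ↦ 1/3  <
p = 1, q = 2/3 ↦ 2/3  ≥
p = 1, q = 1 ↦ 1  ≥
So 3 of the 16 assignments meet the threshold.

3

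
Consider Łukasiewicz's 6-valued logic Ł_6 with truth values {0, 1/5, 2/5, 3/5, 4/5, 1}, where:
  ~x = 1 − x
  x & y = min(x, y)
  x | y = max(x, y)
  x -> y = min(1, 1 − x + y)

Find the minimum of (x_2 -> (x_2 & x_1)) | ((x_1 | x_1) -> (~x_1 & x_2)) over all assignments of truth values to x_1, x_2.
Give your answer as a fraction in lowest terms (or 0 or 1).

4/5

Take x_1 = 3/5, x_2 = 4/5:
x_2 & x_1 = 4/5 & 3/5 = 3/5
x_2 -> (x_2 & x_1) = 4/5 -> 3/5 = 4/5
x_1 | x_1 = 3/5 | 3/5 = 3/5
~x_1 = ~3/5 = 2/5
~x_1 & x_2 = 2/5 & 4/5 = 2/5
(x_1 | x_1) -> (~x_1 & x_2) = 3/5 -> 2/5 = 4/5
(x_2 -> (x_2 & x_1)) | ((x_1 | x_1) -> (~x_1 & x_2)) = 4/5 | 4/5 = 4/5
No assignment yields a value below 4/5, so this is the minimum.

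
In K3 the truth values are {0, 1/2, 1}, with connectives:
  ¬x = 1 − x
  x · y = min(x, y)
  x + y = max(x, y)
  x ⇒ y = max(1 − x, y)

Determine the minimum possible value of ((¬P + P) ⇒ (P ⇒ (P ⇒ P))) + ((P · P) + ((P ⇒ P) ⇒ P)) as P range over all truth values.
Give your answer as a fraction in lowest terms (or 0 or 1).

1/2

Take P = 1/2:
¬P = ¬1/2 = 1/2
¬P + P = 1/2 + 1/2 = 1/2
P ⇒ P = 1/2 ⇒ 1/2 = 1/2
P ⇒ (P ⇒ P) = 1/2 ⇒ 1/2 = 1/2
(¬P + P) ⇒ (P ⇒ (P ⇒ P)) = 1/2 ⇒ 1/2 = 1/2
P · P = 1/2 · 1/2 = 1/2
P ⇒ P = 1/2 ⇒ 1/2 = 1/2
(P ⇒ P) ⇒ P = 1/2 ⇒ 1/2 = 1/2
(P · P) + ((P ⇒ P) ⇒ P) = 1/2 + 1/2 = 1/2
((¬P + P) ⇒ (P ⇒ (P ⇒ P))) + ((P · P) + ((P ⇒ P) ⇒ P)) = 1/2 + 1/2 = 1/2
No assignment yields a value below 1/2, so this is the minimum.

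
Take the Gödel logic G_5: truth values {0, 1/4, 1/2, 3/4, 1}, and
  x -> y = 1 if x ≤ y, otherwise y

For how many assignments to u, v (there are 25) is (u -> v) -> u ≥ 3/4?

value 1: 11 assignments (counts)
value 3/4: 2 assignments (counts)
value 1/2: 3 assignments
value 1/4: 4 assignments
value 0: 5 assignments
So 13 of the 25 assignments meet the threshold.

13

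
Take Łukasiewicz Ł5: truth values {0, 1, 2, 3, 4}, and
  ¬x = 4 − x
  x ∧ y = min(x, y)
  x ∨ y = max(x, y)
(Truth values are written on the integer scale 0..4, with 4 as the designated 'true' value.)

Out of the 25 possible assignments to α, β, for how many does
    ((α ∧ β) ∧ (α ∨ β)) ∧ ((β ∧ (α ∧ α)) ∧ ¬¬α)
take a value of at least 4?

1

value 4: 1 assignment (counts)
value 3: 3 assignments
value 2: 5 assignments
value 1: 7 assignments
value 0: 9 assignments
So 1 of the 25 assignments meets the threshold.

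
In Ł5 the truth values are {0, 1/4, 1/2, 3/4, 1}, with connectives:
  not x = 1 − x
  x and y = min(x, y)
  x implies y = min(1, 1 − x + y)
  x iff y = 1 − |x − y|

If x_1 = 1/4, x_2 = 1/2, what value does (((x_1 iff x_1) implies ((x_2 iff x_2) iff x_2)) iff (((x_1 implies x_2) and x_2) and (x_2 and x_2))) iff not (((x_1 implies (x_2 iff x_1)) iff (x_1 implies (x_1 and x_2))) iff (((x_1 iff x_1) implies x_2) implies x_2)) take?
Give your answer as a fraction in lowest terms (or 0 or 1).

x_1 iff x_1 = 1/4 iff 1/4 = 1
x_2 iff x_2 = 1/2 iff 1/2 = 1
(x_2 iff x_2) iff x_2 = 1 iff 1/2 = 1/2
(x_1 iff x_1) implies ((x_2 iff x_2) iff x_2) = 1 implies 1/2 = 1/2
x_1 implies x_2 = 1/4 implies 1/2 = 1
(x_1 implies x_2) and x_2 = 1 and 1/2 = 1/2
x_2 and x_2 = 1/2 and 1/2 = 1/2
((x_1 implies x_2) and x_2) and (x_2 and x_2) = 1/2 and 1/2 = 1/2
((x_1 iff x_1) implies ((x_2 iff x_2) iff x_2)) iff (((x_1 implies x_2) and x_2) and (x_2 and x_2)) = 1/2 iff 1/2 = 1
x_2 iff x_1 = 1/2 iff 1/4 = 3/4
x_1 implies (x_2 iff x_1) = 1/4 implies 3/4 = 1
x_1 and x_2 = 1/4 and 1/2 = 1/4
x_1 implies (x_1 and x_2) = 1/4 implies 1/4 = 1
(x_1 implies (x_2 iff x_1)) iff (x_1 implies (x_1 and x_2)) = 1 iff 1 = 1
x_1 iff x_1 = 1/4 iff 1/4 = 1
(x_1 iff x_1) implies x_2 = 1 implies 1/2 = 1/2
((x_1 iff x_1) implies x_2) implies x_2 = 1/2 implies 1/2 = 1
((x_1 implies (x_2 iff x_1)) iff (x_1 implies (x_1 and x_2))) iff (((x_1 iff x_1) implies x_2) implies x_2) = 1 iff 1 = 1
not (((x_1 implies (x_2 iff x_1)) iff (x_1 implies (x_1 and x_2))) iff (((x_1 iff x_1) implies x_2) implies x_2)) = not 1 = 0
(((x_1 iff x_1) implies ((x_2 iff x_2) iff x_2)) iff (((x_1 implies x_2) and x_2) and (x_2 and x_2))) iff not (((x_1 implies (x_2 iff x_1)) iff (x_1 implies (x_1 and x_2))) iff (((x_1 iff x_1) implies x_2) implies x_2)) = 1 iff 0 = 0

0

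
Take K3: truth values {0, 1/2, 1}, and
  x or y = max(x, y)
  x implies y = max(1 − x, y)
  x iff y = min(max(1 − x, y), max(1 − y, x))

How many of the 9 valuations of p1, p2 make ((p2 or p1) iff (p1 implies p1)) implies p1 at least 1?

p1 = 0, p2 = 0 ↦ 1  ≥
p1 = 0, p2 = 1/2 ↦ 1/2  <
p1 = 0, p2 = 1 ↦ 0  <
p1 = 1/2, p2 = 0 ↦ 1/2  <
p1 = 1/2, p2 = 1/2 ↦ 1/2  <
p1 = 1/2, p2 = 1 ↦ 1/2  <
p1 = 1, p2 = 0 ↦ 1  ≥
p1 = 1, p2 = 1/2 ↦ 1  ≥
p1 = 1, p2 = 1 ↦ 1  ≥
So 4 of the 9 assignments meet the threshold.

4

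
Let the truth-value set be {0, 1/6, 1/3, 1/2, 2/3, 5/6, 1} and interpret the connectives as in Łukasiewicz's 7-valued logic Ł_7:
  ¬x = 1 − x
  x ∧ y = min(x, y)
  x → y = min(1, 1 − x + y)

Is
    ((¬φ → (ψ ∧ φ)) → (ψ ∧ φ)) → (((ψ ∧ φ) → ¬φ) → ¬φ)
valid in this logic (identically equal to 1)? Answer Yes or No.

At φ = 1/6, ψ = 1/2, for instance:
¬φ = ¬1/6 = 5/6
ψ ∧ φ = 1/2 ∧ 1/6 = 1/6
¬φ → (ψ ∧ φ) = 5/6 → 1/6 = 1/3
(¬φ → (ψ ∧ φ)) → (ψ ∧ φ) = 1/3 → 1/6 = 5/6
(ψ ∧ φ) → ¬φ = 1/6 → 5/6 = 1
((ψ ∧ φ) → ¬φ) → ¬φ = 1 → 5/6 = 5/6
((¬φ → (ψ ∧ φ)) → (ψ ∧ φ)) → (((ψ ∧ φ) → ¬φ) → ¬φ) = 5/6 → 5/6 = 1
and checking the remaining 48 assignments likewise gives ≥ 1 in every case.

Yes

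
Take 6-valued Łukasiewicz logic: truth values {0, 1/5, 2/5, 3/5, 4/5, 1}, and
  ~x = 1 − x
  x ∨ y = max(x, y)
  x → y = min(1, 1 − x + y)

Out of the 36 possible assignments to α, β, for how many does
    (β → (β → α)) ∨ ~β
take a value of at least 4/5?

value 1: 27 assignments (counts)
value 4/5: 3 assignments (counts)
value 3/5: 2 assignments
value 2/5: 2 assignments
value 1/5: 1 assignment
value 0: 1 assignment
So 30 of the 36 assignments meet the threshold.

30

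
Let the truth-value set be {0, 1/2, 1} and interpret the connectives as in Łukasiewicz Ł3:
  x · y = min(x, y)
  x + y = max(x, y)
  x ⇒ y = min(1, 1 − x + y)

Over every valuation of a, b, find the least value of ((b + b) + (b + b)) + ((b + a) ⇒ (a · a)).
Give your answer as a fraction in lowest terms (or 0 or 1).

1/2

Take a = 0, b = 1/2:
b + b = 1/2 + 1/2 = 1/2
b + b = 1/2 + 1/2 = 1/2
(b + b) + (b + b) = 1/2 + 1/2 = 1/2
b + a = 1/2 + 0 = 1/2
a · a = 0 · 0 = 0
(b + a) ⇒ (a · a) = 1/2 ⇒ 0 = 1/2
((b + b) + (b + b)) + ((b + a) ⇒ (a · a)) = 1/2 + 1/2 = 1/2
No assignment yields a value below 1/2, so this is the minimum.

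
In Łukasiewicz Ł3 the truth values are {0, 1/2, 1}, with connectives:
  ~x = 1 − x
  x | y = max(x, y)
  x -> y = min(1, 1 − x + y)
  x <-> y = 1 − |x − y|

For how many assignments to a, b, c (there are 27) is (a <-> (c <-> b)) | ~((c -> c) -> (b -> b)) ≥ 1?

9

value 1: 9 assignments (counts)
value 1/2: 13 assignments
value 0: 5 assignments
So 9 of the 27 assignments meet the threshold.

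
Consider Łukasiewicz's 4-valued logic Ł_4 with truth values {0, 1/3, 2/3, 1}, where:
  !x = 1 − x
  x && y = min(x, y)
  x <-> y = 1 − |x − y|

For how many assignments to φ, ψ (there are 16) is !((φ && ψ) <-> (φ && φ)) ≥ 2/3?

φ = 0, ψ = 0 ↦ 0  <
φ = 0, ψ = 1/3 ↦ 0  <
φ = 0, ψ = 2/3 ↦ 0  <
φ = 0, ψ = 1 ↦ 0  <
φ = 1/3, ψ = 0 ↦ 1/3  <
φ = 1/3, ψ = 1/3 ↦ 0  <
φ = 1/3, ψ = 2/3 ↦ 0  <
φ = 1/3, ψ = 1 ↦ 0  <
φ = 2/3, ψ = 0 ↦ 2/3  ≥
φ = 2/3, ψ = 1/3 ↦ 1/3  <
φ = 2/3, ψ = 2/3 ↦ 0  <
φ = 2/3, ψ = 1 ↦ 0  <
φ = 1, ψ = 0 ↦ 1  ≥
φ = 1, ψ = 1/3 ↦ 2/3  ≥
φ = 1, ψ = 2/3 ↦ 1/3  <
φ = 1, ψ = 1 ↦ 0  <
So 3 of the 16 assignments meet the threshold.

3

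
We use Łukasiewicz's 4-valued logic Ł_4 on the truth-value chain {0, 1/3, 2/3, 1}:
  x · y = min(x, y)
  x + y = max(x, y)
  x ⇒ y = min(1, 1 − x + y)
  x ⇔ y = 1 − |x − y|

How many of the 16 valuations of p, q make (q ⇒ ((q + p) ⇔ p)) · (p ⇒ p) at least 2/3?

p = 0, q = 0 ↦ 1  ≥
p = 0, q = 1/3 ↦ 1  ≥
p = 0, q = 2/3 ↦ 2/3  ≥
p = 0, q = 1 ↦ 0  <
p = 1/3, q = 0 ↦ 1  ≥
p = 1/3, q = 1/3 ↦ 1  ≥
p = 1/3, q = 2/3 ↦ 1  ≥
p = 1/3, q = 1 ↦ 1/3  <
p = 2/3, q = 0 ↦ 1  ≥
p = 2/3, q = 1/3 ↦ 1  ≥
p = 2/3, q = 2/3 ↦ 1  ≥
p = 2/3, q = 1 ↦ 2/3  ≥
p = 1, q = 0 ↦ 1  ≥
p = 1, q = 1/3 ↦ 1  ≥
p = 1, q = 2/3 ↦ 1  ≥
p = 1, q = 1 ↦ 1  ≥
So 14 of the 16 assignments meet the threshold.

14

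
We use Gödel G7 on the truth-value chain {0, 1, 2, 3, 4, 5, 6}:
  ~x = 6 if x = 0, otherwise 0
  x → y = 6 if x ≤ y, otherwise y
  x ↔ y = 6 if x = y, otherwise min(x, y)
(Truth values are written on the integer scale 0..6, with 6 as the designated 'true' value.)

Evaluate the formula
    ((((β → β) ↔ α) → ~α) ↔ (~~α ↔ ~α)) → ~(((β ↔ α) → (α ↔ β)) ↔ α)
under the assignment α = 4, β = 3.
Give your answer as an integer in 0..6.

β → β = 3 → 3 = 6
(β → β) ↔ α = 6 ↔ 4 = 4
~α = ~4 = 0
((β → β) ↔ α) → ~α = 4 → 0 = 0
~α = ~4 = 0
~~α = ~0 = 6
~α = ~4 = 0
~~α ↔ ~α = 6 ↔ 0 = 0
(((β → β) ↔ α) → ~α) ↔ (~~α ↔ ~α) = 0 ↔ 0 = 6
β ↔ α = 3 ↔ 4 = 3
α ↔ β = 4 ↔ 3 = 3
(β ↔ α) → (α ↔ β) = 3 → 3 = 6
((β ↔ α) → (α ↔ β)) ↔ α = 6 ↔ 4 = 4
~(((β ↔ α) → (α ↔ β)) ↔ α) = ~4 = 0
((((β → β) ↔ α) → ~α) ↔ (~~α ↔ ~α)) → ~(((β ↔ α) → (α ↔ β)) ↔ α) = 6 → 0 = 0

0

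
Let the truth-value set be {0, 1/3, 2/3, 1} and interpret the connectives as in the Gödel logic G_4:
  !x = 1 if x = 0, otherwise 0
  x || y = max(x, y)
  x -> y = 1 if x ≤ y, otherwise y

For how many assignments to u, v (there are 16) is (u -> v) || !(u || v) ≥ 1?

10

u = 0, v = 0 ↦ 1  ≥
u = 0, v = 1/3 ↦ 1  ≥
u = 0, v = 2/3 ↦ 1  ≥
u = 0, v = 1 ↦ 1  ≥
u = 1/3, v = 0 ↦ 0  <
u = 1/3, v = 1/3 ↦ 1  ≥
u = 1/3, v = 2/3 ↦ 1  ≥
u = 1/3, v = 1 ↦ 1  ≥
u = 2/3, v = 0 ↦ 0  <
u = 2/3, v = 1/3 ↦ 1/3  <
u = 2/3, v = 2/3 ↦ 1  ≥
u = 2/3, v = 1 ↦ 1  ≥
u = 1, v = 0 ↦ 0  <
u = 1, v = 1/3 ↦ 1/3  <
u = 1, v = 2/3 ↦ 2/3  <
u = 1, v = 1 ↦ 1  ≥
So 10 of the 16 assignments meet the threshold.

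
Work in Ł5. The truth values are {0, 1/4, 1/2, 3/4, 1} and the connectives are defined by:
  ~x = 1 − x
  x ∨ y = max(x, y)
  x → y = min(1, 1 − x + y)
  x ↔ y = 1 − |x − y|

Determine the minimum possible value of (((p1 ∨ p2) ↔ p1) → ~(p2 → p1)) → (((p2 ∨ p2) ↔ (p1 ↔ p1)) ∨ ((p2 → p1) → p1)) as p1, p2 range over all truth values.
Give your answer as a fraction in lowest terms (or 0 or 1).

1/2

Take p1 = 0, p2 = 1/2:
p1 ∨ p2 = 0 ∨ 1/2 = 1/2
(p1 ∨ p2) ↔ p1 = 1/2 ↔ 0 = 1/2
p2 → p1 = 1/2 → 0 = 1/2
~(p2 → p1) = ~1/2 = 1/2
((p1 ∨ p2) ↔ p1) → ~(p2 → p1) = 1/2 → 1/2 = 1
p2 ∨ p2 = 1/2 ∨ 1/2 = 1/2
p1 ↔ p1 = 0 ↔ 0 = 1
(p2 ∨ p2) ↔ (p1 ↔ p1) = 1/2 ↔ 1 = 1/2
p2 → p1 = 1/2 → 0 = 1/2
(p2 → p1) → p1 = 1/2 → 0 = 1/2
((p2 ∨ p2) ↔ (p1 ↔ p1)) ∨ ((p2 → p1) → p1) = 1/2 ∨ 1/2 = 1/2
(((p1 ∨ p2) ↔ p1) → ~(p2 → p1)) → (((p2 ∨ p2) ↔ (p1 ↔ p1)) ∨ ((p2 → p1) → p1)) = 1 → 1/2 = 1/2
No assignment yields a value below 1/2, so this is the minimum.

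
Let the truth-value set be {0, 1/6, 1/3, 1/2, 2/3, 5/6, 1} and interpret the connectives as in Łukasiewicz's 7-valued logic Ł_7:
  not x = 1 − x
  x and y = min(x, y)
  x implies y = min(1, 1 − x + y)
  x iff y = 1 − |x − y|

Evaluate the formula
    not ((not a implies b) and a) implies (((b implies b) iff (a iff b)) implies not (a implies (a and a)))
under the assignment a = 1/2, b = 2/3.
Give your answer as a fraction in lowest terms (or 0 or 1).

2/3

not a = not 1/2 = 1/2
not a implies b = 1/2 implies 2/3 = 1
(not a implies b) and a = 1 and 1/2 = 1/2
not ((not a implies b) and a) = not 1/2 = 1/2
b implies b = 2/3 implies 2/3 = 1
a iff b = 1/2 iff 2/3 = 5/6
(b implies b) iff (a iff b) = 1 iff 5/6 = 5/6
a and a = 1/2 and 1/2 = 1/2
a implies (a and a) = 1/2 implies 1/2 = 1
not (a implies (a and a)) = not 1 = 0
((b implies b) iff (a iff b)) implies not (a implies (a and a)) = 5/6 implies 0 = 1/6
not ((not a implies b) and a) implies (((b implies b) iff (a iff b)) implies not (a implies (a and a))) = 1/2 implies 1/6 = 2/3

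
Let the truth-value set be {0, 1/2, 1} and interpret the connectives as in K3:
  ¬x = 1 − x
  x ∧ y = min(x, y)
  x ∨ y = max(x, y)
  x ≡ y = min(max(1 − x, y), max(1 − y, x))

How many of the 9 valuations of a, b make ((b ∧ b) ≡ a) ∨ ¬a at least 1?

a = 0, b = 0 ↦ 1  ≥
a = 0, b = 1/2 ↦ 1  ≥
a = 0, b = 1 ↦ 1  ≥
a = 1/2, b = 0 ↦ 1/2  <
a = 1/2, b = 1/2 ↦ 1/2  <
a = 1/2, b = 1 ↦ 1/2  <
a = 1, b = 0 ↦ 0  <
a = 1, b = 1/2 ↦ 1/2  <
a = 1, b = 1 ↦ 1  ≥
So 4 of the 9 assignments meet the threshold.

4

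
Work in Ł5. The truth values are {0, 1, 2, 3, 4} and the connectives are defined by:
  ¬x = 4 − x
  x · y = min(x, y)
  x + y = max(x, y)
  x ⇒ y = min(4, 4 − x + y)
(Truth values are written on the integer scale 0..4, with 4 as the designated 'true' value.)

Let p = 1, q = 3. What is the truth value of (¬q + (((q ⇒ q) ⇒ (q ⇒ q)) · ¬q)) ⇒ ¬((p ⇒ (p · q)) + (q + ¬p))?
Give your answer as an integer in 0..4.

¬q = ¬3 = 1
q ⇒ q = 3 ⇒ 3 = 4
q ⇒ q = 3 ⇒ 3 = 4
(q ⇒ q) ⇒ (q ⇒ q) = 4 ⇒ 4 = 4
¬q = ¬3 = 1
((q ⇒ q) ⇒ (q ⇒ q)) · ¬q = 4 · 1 = 1
¬q + (((q ⇒ q) ⇒ (q ⇒ q)) · ¬q) = 1 + 1 = 1
p · q = 1 · 3 = 1
p ⇒ (p · q) = 1 ⇒ 1 = 4
¬p = ¬1 = 3
q + ¬p = 3 + 3 = 3
(p ⇒ (p · q)) + (q + ¬p) = 4 + 3 = 4
¬((p ⇒ (p · q)) + (q + ¬p)) = ¬4 = 0
(¬q + (((q ⇒ q) ⇒ (q ⇒ q)) · ¬q)) ⇒ ¬((p ⇒ (p · q)) + (q + ¬p)) = 1 ⇒ 0 = 3

3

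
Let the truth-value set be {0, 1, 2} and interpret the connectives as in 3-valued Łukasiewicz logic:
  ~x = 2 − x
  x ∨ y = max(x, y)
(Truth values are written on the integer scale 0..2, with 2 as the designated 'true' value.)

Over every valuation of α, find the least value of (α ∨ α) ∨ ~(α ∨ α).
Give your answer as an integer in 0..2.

Take α = 1:
α ∨ α = 1 ∨ 1 = 1
α ∨ α = 1 ∨ 1 = 1
~(α ∨ α) = ~1 = 1
(α ∨ α) ∨ ~(α ∨ α) = 1 ∨ 1 = 1
No assignment yields a value below 1, so this is the minimum.

1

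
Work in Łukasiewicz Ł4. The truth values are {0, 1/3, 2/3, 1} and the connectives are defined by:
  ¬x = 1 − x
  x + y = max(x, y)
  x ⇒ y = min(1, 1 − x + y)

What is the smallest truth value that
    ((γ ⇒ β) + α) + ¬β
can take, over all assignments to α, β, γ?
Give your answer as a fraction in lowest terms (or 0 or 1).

Take α = 0, β = 1/3, γ = 2/3:
γ ⇒ β = 2/3 ⇒ 1/3 = 2/3
(γ ⇒ β) + α = 2/3 + 0 = 2/3
¬β = ¬1/3 = 2/3
((γ ⇒ β) + α) + ¬β = 2/3 + 2/3 = 2/3
No assignment yields a value below 2/3, so this is the minimum.

2/3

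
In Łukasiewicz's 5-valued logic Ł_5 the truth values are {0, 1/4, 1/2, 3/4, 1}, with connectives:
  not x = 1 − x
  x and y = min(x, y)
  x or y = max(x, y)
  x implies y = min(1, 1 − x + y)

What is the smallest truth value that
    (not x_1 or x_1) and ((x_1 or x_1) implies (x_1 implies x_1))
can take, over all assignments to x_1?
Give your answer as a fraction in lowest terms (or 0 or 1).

Take x_1 = 1/2:
not x_1 = not 1/2 = 1/2
not x_1 or x_1 = 1/2 or 1/2 = 1/2
x_1 or x_1 = 1/2 or 1/2 = 1/2
x_1 implies x_1 = 1/2 implies 1/2 = 1
(x_1 or x_1) implies (x_1 implies x_1) = 1/2 implies 1 = 1
(not x_1 or x_1) and ((x_1 or x_1) implies (x_1 implies x_1)) = 1/2 and 1 = 1/2
No assignment yields a value below 1/2, so this is the minimum.

1/2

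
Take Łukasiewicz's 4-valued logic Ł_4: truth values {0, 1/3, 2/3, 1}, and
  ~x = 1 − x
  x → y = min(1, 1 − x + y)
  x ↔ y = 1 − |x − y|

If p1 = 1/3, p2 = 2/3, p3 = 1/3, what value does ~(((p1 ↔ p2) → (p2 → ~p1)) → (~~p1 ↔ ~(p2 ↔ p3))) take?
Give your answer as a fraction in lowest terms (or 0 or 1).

0

p1 ↔ p2 = 1/3 ↔ 2/3 = 2/3
~p1 = ~1/3 = 2/3
p2 → ~p1 = 2/3 → 2/3 = 1
(p1 ↔ p2) → (p2 → ~p1) = 2/3 → 1 = 1
~p1 = ~1/3 = 2/3
~~p1 = ~2/3 = 1/3
p2 ↔ p3 = 2/3 ↔ 1/3 = 2/3
~(p2 ↔ p3) = ~2/3 = 1/3
~~p1 ↔ ~(p2 ↔ p3) = 1/3 ↔ 1/3 = 1
((p1 ↔ p2) → (p2 → ~p1)) → (~~p1 ↔ ~(p2 ↔ p3)) = 1 → 1 = 1
~(((p1 ↔ p2) → (p2 → ~p1)) → (~~p1 ↔ ~(p2 ↔ p3))) = ~1 = 0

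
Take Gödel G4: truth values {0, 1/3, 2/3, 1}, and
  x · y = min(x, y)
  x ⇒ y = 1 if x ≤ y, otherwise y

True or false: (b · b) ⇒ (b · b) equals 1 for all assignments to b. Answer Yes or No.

Yes

b = 0 ↦ 1
b = 1/3 ↦ 1
b = 2/3 ↦ 1
b = 1 ↦ 1
Every assignment gives a value ≥ 1.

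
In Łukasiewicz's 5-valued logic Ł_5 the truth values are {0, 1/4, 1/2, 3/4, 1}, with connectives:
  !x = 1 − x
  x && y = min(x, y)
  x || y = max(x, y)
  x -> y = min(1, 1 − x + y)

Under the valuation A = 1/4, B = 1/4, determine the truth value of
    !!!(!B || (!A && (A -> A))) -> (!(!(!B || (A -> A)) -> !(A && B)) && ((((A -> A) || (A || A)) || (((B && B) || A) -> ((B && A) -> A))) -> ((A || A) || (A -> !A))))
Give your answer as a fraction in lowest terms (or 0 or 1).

!B = !1/4 = 3/4
!A = !1/4 = 3/4
A -> A = 1/4 -> 1/4 = 1
!A && (A -> A) = 3/4 && 1 = 3/4
!B || (!A && (A -> A)) = 3/4 || 3/4 = 3/4
!(!B || (!A && (A -> A))) = !3/4 = 1/4
!!(!B || (!A && (A -> A))) = !1/4 = 3/4
!!!(!B || (!A && (A -> A))) = !3/4 = 1/4
!B = !1/4 = 3/4
A -> A = 1/4 -> 1/4 = 1
!B || (A -> A) = 3/4 || 1 = 1
!(!B || (A -> A)) = !1 = 0
A && B = 1/4 && 1/4 = 1/4
!(A && B) = !1/4 = 3/4
!(!B || (A -> A)) -> !(A && B) = 0 -> 3/4 = 1
!(!(!B || (A -> A)) -> !(A && B)) = !1 = 0
A -> A = 1/4 -> 1/4 = 1
A || A = 1/4 || 1/4 = 1/4
(A -> A) || (A || A) = 1 || 1/4 = 1
B && B = 1/4 && 1/4 = 1/4
(B && B) || A = 1/4 || 1/4 = 1/4
B && A = 1/4 && 1/4 = 1/4
(B && A) -> A = 1/4 -> 1/4 = 1
((B && B) || A) -> ((B && A) -> A) = 1/4 -> 1 = 1
((A -> A) || (A || A)) || (((B && B) || A) -> ((B && A) -> A)) = 1 || 1 = 1
A || A = 1/4 || 1/4 = 1/4
!A = !1/4 = 3/4
A -> !A = 1/4 -> 3/4 = 1
(A || A) || (A -> !A) = 1/4 || 1 = 1
(((A -> A) || (A || A)) || (((B && B) || A) -> ((B && A) -> A))) -> ((A || A) || (A -> !A)) = 1 -> 1 = 1
!(!(!B || (A -> A)) -> !(A && B)) && ((((A -> A) || (A || A)) || (((B && B) || A) -> ((B && A) -> A))) -> ((A || A) || (A -> !A))) = 0 && 1 = 0
!!!(!B || (!A && (A -> A))) -> (!(!(!B || (A -> A)) -> !(A && B)) && ((((A -> A) || (A || A)) || (((B && B) || A) -> ((B && A) -> A))) -> ((A || A) || (A -> !A)))) = 1/4 -> 0 = 3/4

3/4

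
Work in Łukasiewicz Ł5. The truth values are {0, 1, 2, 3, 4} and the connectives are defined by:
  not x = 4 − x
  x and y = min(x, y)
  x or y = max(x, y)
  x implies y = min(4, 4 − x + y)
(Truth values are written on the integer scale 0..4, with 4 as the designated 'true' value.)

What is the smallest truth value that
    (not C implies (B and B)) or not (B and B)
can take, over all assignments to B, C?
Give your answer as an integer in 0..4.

2

Take B = 2, C = 0:
not C = not 0 = 4
B and B = 2 and 2 = 2
not C implies (B and B) = 4 implies 2 = 2
B and B = 2 and 2 = 2
not (B and B) = not 2 = 2
(not C implies (B and B)) or not (B and B) = 2 or 2 = 2
No assignment yields a value below 2, so this is the minimum.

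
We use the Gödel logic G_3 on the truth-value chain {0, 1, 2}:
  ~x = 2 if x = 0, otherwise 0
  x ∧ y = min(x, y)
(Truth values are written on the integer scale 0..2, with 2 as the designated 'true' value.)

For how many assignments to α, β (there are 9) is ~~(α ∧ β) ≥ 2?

α = 0, β = 0 ↦ 0  <
α = 0, β = 1 ↦ 0  <
α = 0, β = 2 ↦ 0  <
α = 1, β = 0 ↦ 0  <
α = 1, β = 1 ↦ 2  ≥
α = 1, β = 2 ↦ 2  ≥
α = 2, β = 0 ↦ 0  <
α = 2, β = 1 ↦ 2  ≥
α = 2, β = 2 ↦ 2  ≥
So 4 of the 9 assignments meet the threshold.

4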